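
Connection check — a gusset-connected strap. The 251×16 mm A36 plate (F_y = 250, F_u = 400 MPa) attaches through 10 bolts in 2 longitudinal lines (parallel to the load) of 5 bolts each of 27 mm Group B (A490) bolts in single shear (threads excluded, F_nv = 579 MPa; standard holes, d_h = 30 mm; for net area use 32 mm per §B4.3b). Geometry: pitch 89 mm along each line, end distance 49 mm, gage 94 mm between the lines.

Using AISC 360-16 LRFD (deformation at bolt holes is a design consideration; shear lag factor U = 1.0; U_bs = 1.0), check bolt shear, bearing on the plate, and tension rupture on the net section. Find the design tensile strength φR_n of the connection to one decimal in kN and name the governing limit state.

Bolt shear: A_b = π(27)²/4 = 572.56 mm². φR_n = 0.75 × 579 × 572.56 × 10 × 1 = 2486.3 kN.
Bearing (16 mm plate, F_u = 400 MPa): end bolts L_c = 49 − 30/2 = 34, R_n = min(1.2×34×16×400, 2.4×27×16×400) = 261.12 kN/bolt; interior L_c = 89 − 30 = 59, R_n = 414.72 kN/bolt. φR_n = 0.75 × (2×261.12 + 8×414.72) = 2880.0 kN.
Tension rupture (net): A_n = (251 − 2×32)×16 = 2992 mm² (U = 1.0, A_e = A_n). φR_n = 0.75 × 400 × 2992 = 897.6 kN.
Governing: min(2486.3, 2880.0, 897.6) = 897.6 kN → net-section rupture.

897.6 kN (net-section rupture governs)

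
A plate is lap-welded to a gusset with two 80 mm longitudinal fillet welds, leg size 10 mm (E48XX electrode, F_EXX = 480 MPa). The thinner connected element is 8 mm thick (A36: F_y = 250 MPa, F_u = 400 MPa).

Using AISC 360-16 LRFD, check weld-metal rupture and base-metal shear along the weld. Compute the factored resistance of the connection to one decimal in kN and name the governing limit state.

192.0 kN (base-metal shear governs)

Weld metal: throat = 0.707×10 = 7.07 mm, L = 2×80 = 160 mm. φR_n = 0.75 × 0.6 × 480 × 7.07 × 160 = 244.3 kN.
Base metal shear (8 mm plate): yield φR_n = 1.0×0.6×250×8×160 = 192.0 kN; rupture φR_n = 0.75×0.6×400×8×160 = 230.4 kN; take 192.0 kN (yield).
Governing: min(244.3, 192.0) = 192.0 kN → base-metal shear.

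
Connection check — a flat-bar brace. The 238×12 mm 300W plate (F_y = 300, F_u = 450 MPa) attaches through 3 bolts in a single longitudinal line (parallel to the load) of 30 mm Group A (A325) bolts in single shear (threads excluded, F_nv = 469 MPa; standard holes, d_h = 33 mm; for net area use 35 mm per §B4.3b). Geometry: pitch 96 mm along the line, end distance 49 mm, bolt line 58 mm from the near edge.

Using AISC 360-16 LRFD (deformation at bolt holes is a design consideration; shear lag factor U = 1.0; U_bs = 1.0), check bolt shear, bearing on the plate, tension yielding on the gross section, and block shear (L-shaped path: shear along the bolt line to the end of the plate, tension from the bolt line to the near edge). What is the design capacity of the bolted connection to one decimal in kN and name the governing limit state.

537.0 kN (block shear governs)

Bolt shear: A_b = π(30)²/4 = 706.86 mm². φR_n = 0.75 × 469 × 706.86 × 3 × 1 = 745.9 kN.
Bearing (12 mm plate, F_u = 450 MPa): end bolts L_c = 49 − 33/2 = 32.5, R_n = min(1.2×32.5×12×450, 2.4×30×12×450) = 210.6 kN/bolt; interior L_c = 96 − 33 = 63, R_n = 388.8 kN/bolt. φR_n = 0.75 × (1×210.6 + 2×388.8) = 741.2 kN.
Tension yield (gross): A_g = 238×12 = 2856 mm². φR_n = 0.90 × 300 × 2856 = 771.1 kN.
Block shear: shear path 1×[49+2×96] = 1×241 mm, A_gv = 2892, A_nv = 1×(241 − 2.5×35)×12 = 1842 mm²; tension to near edge: (58 − 0.5×35)×12 = 486 mm². R_n = min(0.6×450×1842, 0.6×300×2892) + 1.0×450×486 = min(497.34, 520.56) + 218.7 = 716.04 kN. φR_n = 0.75 × 716.04 = 537.0 kN.
Governing: min(745.9, 741.2, 771.1, 537.0) = 537.0 kN → block shear.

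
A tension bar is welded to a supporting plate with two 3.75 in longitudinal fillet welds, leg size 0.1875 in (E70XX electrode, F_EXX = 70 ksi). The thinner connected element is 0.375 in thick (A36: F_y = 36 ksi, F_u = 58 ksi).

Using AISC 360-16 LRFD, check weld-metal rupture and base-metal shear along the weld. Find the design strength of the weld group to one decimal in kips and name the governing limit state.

Weld metal: throat = 0.707×0.1875 = 0.13256 in, L = 2×3.75 = 7.5 in. φR_n = 0.75 × 0.6 × 70 × 0.13256 × 7.5 = 31.3 kips.
Base metal shear (0.375 in plate): yield φR_n = 1.0×0.6×36×0.375×7.5 = 60.8 kips; rupture φR_n = 0.75×0.6×58×0.375×7.5 = 73.4 kips; take 60.8 kips (yield).
Governing: min(31.3, 60.8) = 31.3 kips → weld metal.

31.3 kips (weld metal governs)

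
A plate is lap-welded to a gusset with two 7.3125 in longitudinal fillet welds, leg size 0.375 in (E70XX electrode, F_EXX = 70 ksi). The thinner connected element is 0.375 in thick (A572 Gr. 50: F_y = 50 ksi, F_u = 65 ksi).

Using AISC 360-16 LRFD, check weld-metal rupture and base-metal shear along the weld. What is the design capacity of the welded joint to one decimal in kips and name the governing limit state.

Weld metal: throat = 0.707×0.375 = 0.26513 in, L = 2×7.3125 = 14.625 in. φR_n = 0.75 × 0.6 × 70 × 0.26513 × 14.625 = 122.1 kips.
Base metal shear (0.375 in plate): yield φR_n = 1.0×0.6×50×0.375×14.625 = 164.5 kips; rupture φR_n = 0.75×0.6×65×0.375×14.625 = 160.4 kips; take 160.4 kips (rupture).
Governing: min(122.1, 160.4) = 122.1 kips → weld metal.

122.1 kips (weld metal governs)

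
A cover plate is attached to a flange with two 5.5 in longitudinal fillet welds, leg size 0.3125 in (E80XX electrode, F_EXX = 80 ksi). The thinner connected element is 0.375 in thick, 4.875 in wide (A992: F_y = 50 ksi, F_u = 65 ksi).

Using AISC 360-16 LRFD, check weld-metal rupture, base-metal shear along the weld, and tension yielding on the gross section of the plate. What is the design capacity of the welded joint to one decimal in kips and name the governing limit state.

82.3 kips (gross-section yield governs)

Weld metal: throat = 0.707×0.3125 = 0.22094 in, L = 2×5.5 = 11 in. φR_n = 0.75 × 0.6 × 80 × 0.22094 × 11 = 87.5 kips.
Base metal shear (0.375 in plate): yield φR_n = 1.0×0.6×50×0.375×11 = 123.8 kips; rupture φR_n = 0.75×0.6×65×0.375×11 = 120.7 kips; take 120.7 kips (rupture).
Tension yield (gross): A_g = 4.875×0.375 = 1.8281 in². φR_n = 0.90 × 50 × 1.8281 = 82.3 kips.
Governing: min(87.5, 120.7, 82.3) = 82.3 kips → gross-section yield.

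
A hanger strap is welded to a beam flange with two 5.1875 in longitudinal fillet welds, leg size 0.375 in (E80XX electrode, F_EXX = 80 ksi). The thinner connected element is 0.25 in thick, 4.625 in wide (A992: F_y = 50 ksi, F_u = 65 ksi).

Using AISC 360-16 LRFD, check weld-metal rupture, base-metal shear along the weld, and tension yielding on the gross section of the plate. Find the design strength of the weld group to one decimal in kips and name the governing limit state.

Weld metal: throat = 0.707×0.375 = 0.26513 in, L = 2×5.1875 = 10.375 in. φR_n = 0.75 × 0.6 × 80 × 0.26513 × 10.375 = 99.0 kips.
Base metal shear (0.25 in plate): yield φR_n = 1.0×0.6×50×0.25×10.375 = 77.8 kips; rupture φR_n = 0.75×0.6×65×0.25×10.375 = 75.9 kips; take 75.9 kips (rupture).
Tension yield (gross): A_g = 4.625×0.25 = 1.1563 in². φR_n = 0.90 × 50 × 1.1563 = 52.0 kips.
Governing: min(99.0, 75.9, 52.0) = 52.0 kips → gross-section yield.

52.0 kips (gross-section yield governs)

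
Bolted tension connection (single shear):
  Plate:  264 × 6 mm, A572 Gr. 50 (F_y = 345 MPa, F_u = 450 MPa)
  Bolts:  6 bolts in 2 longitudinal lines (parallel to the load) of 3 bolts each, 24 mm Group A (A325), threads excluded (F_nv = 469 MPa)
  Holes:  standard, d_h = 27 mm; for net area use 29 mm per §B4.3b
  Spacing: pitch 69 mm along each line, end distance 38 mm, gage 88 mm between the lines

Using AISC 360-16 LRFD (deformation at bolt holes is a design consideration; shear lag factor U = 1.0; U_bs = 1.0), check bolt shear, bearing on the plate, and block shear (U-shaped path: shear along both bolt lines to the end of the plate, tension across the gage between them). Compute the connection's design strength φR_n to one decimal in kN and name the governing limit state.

371.0 kN (block shear governs)

Bolt shear: A_b = π(24)²/4 = 452.39 mm². φR_n = 0.75 × 469 × 452.39 × 6 × 1 = 954.8 kN.
Bearing (6 mm plate, F_u = 450 MPa): end bolts L_c = 38 − 27/2 = 24.5, R_n = min(1.2×24.5×6×450, 2.4×24×6×450) = 79.38 kN/bolt; interior L_c = 69 − 27 = 42, R_n = 136.08 kN/bolt. φR_n = 0.75 × (2×79.38 + 4×136.08) = 527.3 kN.
Block shear: shear path 2×[38+2×69] = 2×176 mm, A_gv = 2112, A_nv = 2×(176 − 2.5×29)×6 = 1242 mm²; tension across gage: (88 − 1×29)×6 = 354 mm². R_n = min(0.6×450×1242, 0.6×345×2112) + 1.0×450×354 = min(335.34, 437.18) + 159.3 = 494.64 kN. φR_n = 0.75 × 494.64 = 371.0 kN.
Governing: min(954.8, 527.3, 371.0) = 371.0 kN → block shear.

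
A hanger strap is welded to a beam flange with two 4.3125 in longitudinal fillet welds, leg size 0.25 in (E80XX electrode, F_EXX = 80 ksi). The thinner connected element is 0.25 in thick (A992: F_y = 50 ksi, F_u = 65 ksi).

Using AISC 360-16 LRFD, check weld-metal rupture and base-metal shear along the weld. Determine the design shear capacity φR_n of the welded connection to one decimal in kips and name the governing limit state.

54.9 kips (weld metal governs)

Weld metal: throat = 0.707×0.25 = 0.17675 in, L = 2×4.3125 = 8.625 in. φR_n = 0.75 × 0.6 × 80 × 0.17675 × 8.625 = 54.9 kips.
Base metal shear (0.25 in plate): yield φR_n = 1.0×0.6×50×0.25×8.625 = 64.7 kips; rupture φR_n = 0.75×0.6×65×0.25×8.625 = 63.1 kips; take 63.1 kips (rupture).
Governing: min(54.9, 63.1) = 54.9 kips → weld metal.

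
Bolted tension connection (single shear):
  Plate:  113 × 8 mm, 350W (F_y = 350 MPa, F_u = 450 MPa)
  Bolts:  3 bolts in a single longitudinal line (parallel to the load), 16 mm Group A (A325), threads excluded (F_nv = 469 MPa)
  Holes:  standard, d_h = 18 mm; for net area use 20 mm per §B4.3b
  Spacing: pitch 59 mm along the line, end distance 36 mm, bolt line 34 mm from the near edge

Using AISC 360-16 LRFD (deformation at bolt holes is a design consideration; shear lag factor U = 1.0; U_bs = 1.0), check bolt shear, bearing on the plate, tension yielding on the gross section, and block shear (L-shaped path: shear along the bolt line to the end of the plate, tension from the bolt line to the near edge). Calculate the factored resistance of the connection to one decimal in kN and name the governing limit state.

212.2 kN (bolt shear governs)

Bolt shear: A_b = π(16)²/4 = 201.06 mm². φR_n = 0.75 × 469 × 201.06 × 3 × 1 = 212.2 kN.
Bearing (8 mm plate, F_u = 450 MPa): end bolts L_c = 36 − 18/2 = 27, R_n = min(1.2×27×8×450, 2.4×16×8×450) = 116.64 kN/bolt; interior L_c = 59 − 18 = 41, R_n = 138.24 kN/bolt. φR_n = 0.75 × (1×116.64 + 2×138.24) = 294.8 kN.
Tension yield (gross): A_g = 113×8 = 904 mm². φR_n = 0.90 × 350 × 904 = 284.8 kN.
Block shear: shear path 1×[36+2×59] = 1×154 mm, A_gv = 1232, A_nv = 1×(154 − 2.5×20)×8 = 832 mm²; tension to near edge: (34 − 0.5×20)×8 = 192 mm². R_n = min(0.6×450×832, 0.6×350×1232) + 1.0×450×192 = min(224.64, 258.72) + 86.4 = 311.04 kN. φR_n = 0.75 × 311.04 = 233.3 kN.
Governing: min(212.2, 294.8, 284.8, 233.3) = 212.2 kN → bolt shear.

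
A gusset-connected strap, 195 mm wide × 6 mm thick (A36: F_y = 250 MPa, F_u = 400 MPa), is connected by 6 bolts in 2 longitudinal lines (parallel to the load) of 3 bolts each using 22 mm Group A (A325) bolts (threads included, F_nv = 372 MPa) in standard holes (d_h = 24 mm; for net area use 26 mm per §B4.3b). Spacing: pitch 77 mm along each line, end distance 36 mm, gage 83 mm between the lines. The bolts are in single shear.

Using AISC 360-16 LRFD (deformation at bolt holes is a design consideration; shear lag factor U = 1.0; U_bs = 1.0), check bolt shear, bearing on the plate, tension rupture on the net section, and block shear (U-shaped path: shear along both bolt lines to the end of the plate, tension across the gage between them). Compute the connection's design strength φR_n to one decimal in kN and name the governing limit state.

257.4 kN (net-section rupture governs)

Bolt shear: A_b = π(22)²/4 = 380.13 mm². φR_n = 0.75 × 372 × 380.13 × 6 × 1 = 636.3 kN.
Bearing (6 mm plate, F_u = 400 MPa): end bolts L_c = 36 − 24/2 = 24, R_n = min(1.2×24×6×400, 2.4×22×6×400) = 69.12 kN/bolt; interior L_c = 77 − 24 = 53, R_n = 126.72 kN/bolt. φR_n = 0.75 × (2×69.12 + 4×126.72) = 483.8 kN.
Tension rupture (net): A_n = (195 − 2×26)×6 = 858 mm² (U = 1.0, A_e = A_n). φR_n = 0.75 × 400 × 858 = 257.4 kN.
Block shear: shear path 2×[36+2×77] = 2×190 mm, A_gv = 2280, A_nv = 2×(190 − 2.5×26)×6 = 1500 mm²; tension across gage: (83 − 1×26)×6 = 342 mm². R_n = min(0.6×400×1500, 0.6×250×2280) + 1.0×400×342 = min(360, 342) + 136.8 = 478.8 kN. φR_n = 0.75 × 478.8 = 359.1 kN.
Governing: min(636.3, 483.8, 257.4, 359.1) = 257.4 kN → net-section rupture.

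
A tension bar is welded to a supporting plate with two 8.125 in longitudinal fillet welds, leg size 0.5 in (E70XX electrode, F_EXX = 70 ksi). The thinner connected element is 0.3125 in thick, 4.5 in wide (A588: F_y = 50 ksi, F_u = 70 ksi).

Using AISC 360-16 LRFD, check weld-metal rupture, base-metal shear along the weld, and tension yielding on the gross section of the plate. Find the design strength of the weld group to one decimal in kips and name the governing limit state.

Weld metal: throat = 0.707×0.5 = 0.3535 in, L = 2×8.125 = 16.25 in. φR_n = 0.75 × 0.6 × 70 × 0.3535 × 16.25 = 180.9 kips.
Base metal shear (0.3125 in plate): yield φR_n = 1.0×0.6×50×0.3125×16.25 = 152.3 kips; rupture φR_n = 0.75×0.6×70×0.3125×16.25 = 160.0 kips; take 152.3 kips (yield).
Tension yield (gross): A_g = 4.5×0.3125 = 1.4063 in². φR_n = 0.90 × 50 × 1.4063 = 63.3 kips.
Governing: min(180.9, 152.3, 63.3) = 63.3 kips → gross-section yield.

63.3 kips (gross-section yield governs)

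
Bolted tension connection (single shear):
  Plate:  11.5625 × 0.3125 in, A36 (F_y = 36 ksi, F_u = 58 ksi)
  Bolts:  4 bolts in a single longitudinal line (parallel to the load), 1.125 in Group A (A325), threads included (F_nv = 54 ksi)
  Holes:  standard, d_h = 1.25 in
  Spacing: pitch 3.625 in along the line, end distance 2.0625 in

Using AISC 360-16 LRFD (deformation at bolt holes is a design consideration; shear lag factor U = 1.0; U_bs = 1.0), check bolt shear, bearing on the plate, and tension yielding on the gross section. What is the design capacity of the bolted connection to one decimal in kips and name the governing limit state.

117.1 kips (gross-section yield governs)

Bolt shear: A_b = π(1.125)²/4 = 0.99402 in². φR_n = 0.75 × 54 × 0.99402 × 4 × 1 = 161.0 kips.
Bearing (0.3125 in plate, F_u = 58 ksi): end bolts L_c = 2.0625 − 1.25/2 = 1.4375, R_n = min(1.2×1.4375×0.3125×58, 2.4×1.125×0.3125×58) = 31.266 kips/bolt; interior L_c = 3.625 − 1.25 = 2.375, R_n = 48.938 kips/bolt. φR_n = 0.75 × (1×31.266 + 3×48.938) = 133.6 kips.
Tension yield (gross): A_g = 11.5625×0.3125 = 3.6133 in². φR_n = 0.90 × 36 × 3.6133 = 117.1 kips.
Governing: min(161.0, 133.6, 117.1) = 117.1 kips → gross-section yield.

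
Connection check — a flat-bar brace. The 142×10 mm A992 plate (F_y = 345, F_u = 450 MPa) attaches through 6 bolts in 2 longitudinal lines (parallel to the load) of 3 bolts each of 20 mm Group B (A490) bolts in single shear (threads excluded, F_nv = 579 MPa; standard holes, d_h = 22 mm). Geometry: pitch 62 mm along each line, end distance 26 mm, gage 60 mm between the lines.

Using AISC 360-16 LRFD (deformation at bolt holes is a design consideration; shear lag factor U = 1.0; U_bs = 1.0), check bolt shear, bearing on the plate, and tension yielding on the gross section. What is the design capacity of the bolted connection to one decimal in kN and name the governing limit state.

Bolt shear: A_b = π(20)²/4 = 314.16 mm². φR_n = 0.75 × 579 × 314.16 × 6 × 1 = 818.5 kN.
Bearing (10 mm plate, F_u = 450 MPa): end bolts L_c = 26 − 22/2 = 15, R_n = min(1.2×15×10×450, 2.4×20×10×450) = 81 kN/bolt; interior L_c = 62 − 22 = 40, R_n = 216 kN/bolt. φR_n = 0.75 × (2×81 + 4×216) = 769.5 kN.
Tension yield (gross): A_g = 142×10 = 1420 mm². φR_n = 0.90 × 345 × 1420 = 440.9 kN.
Governing: min(818.5, 769.5, 440.9) = 440.9 kN → gross-section yield.

440.9 kN (gross-section yield governs)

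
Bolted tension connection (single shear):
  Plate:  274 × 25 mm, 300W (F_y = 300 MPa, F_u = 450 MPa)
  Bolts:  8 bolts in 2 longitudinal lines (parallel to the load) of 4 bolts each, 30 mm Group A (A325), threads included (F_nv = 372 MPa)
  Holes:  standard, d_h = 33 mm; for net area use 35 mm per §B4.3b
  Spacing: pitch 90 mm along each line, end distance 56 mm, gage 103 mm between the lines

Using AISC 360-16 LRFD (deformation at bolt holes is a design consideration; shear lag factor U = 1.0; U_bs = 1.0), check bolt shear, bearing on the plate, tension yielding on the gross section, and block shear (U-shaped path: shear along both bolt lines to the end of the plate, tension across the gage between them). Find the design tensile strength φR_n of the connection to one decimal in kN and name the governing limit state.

1577.7 kN (bolt shear governs)

Bolt shear: A_b = π(30)²/4 = 706.86 mm². φR_n = 0.75 × 372 × 706.86 × 8 × 1 = 1577.7 kN.
Bearing (25 mm plate, F_u = 450 MPa): end bolts L_c = 56 − 33/2 = 39.5, R_n = min(1.2×39.5×25×450, 2.4×30×25×450) = 533.25 kN/bolt; interior L_c = 90 − 33 = 57, R_n = 769.5 kN/bolt. φR_n = 0.75 × (2×533.25 + 6×769.5) = 4262.6 kN.
Tension yield (gross): A_g = 274×25 = 6850 mm². φR_n = 0.90 × 300 × 6850 = 1849.5 kN.
Block shear: shear path 2×[56+3×90] = 2×326 mm, A_gv = 16300, A_nv = 2×(326 − 3.5×35)×25 = 10175 mm²; tension across gage: (103 − 1×35)×25 = 1700 mm². R_n = min(0.6×450×10175, 0.6×300×16300) + 1.0×450×1700 = min(2747.3, 2934) + 765 = 3512.3 kN. φR_n = 0.75 × 3512.3 = 2634.2 kN.
Governing: min(1577.7, 4262.6, 1849.5, 2634.2) = 1577.7 kN → bolt shear.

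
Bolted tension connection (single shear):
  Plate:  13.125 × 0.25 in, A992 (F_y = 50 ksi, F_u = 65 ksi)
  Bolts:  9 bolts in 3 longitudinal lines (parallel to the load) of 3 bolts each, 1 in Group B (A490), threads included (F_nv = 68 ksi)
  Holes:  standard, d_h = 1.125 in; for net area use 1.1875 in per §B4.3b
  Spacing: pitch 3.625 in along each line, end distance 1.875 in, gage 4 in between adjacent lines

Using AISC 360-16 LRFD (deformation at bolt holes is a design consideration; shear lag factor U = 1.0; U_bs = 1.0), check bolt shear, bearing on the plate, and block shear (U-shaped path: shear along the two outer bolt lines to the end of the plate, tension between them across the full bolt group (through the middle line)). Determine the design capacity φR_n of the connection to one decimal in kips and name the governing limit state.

Bolt shear: A_b = π(1)²/4 = 0.7854 in². φR_n = 0.75 × 68 × 0.7854 × 9 × 1 = 360.5 kips.
Bearing (0.25 in plate, F_u = 65 ksi): end bolts L_c = 1.875 − 1.125/2 = 1.3125, R_n = min(1.2×1.3125×0.25×65, 2.4×1×0.25×65) = 25.594 kips/bolt; interior L_c = 3.625 − 1.125 = 2.5, R_n = 39 kips/bolt. φR_n = 0.75 × (3×25.594 + 6×39) = 233.1 kips.
Block shear: shear path 2×[1.875+2×3.625] = 2×9.125 in, A_gv = 4.5625, A_nv = 2×(9.125 − 2.5×1.1875)×0.25 = 3.0781 in²; tension across gage: (8 − 2×1.1875)×0.25 = 1.4063 in². R_n = min(0.6×65×3.0781, 0.6×50×4.5625) + 1.0×65×1.4063 = min(120.05, 136.88) + 91.41 = 211.46 kips. φR_n = 0.75 × 211.46 = 158.6 kips.
Governing: min(360.5, 233.1, 158.6) = 158.6 kips → block shear.

158.6 kips (block shear governs)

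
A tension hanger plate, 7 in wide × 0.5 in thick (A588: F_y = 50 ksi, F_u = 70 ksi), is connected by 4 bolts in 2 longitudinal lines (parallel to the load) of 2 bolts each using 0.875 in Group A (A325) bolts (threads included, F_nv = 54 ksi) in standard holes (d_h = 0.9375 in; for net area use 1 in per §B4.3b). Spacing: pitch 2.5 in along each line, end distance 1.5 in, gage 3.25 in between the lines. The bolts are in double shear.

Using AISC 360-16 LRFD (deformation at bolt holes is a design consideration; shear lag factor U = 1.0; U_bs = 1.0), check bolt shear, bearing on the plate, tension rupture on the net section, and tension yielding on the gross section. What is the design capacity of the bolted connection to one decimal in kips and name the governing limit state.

131.3 kips (net-section rupture governs)

Bolt shear: A_b = π(0.875)²/4 = 0.60132 in². φR_n = 0.75 × 54 × 0.60132 × 4 × 2 = 194.8 kips.
Bearing (0.5 in plate, F_u = 70 ksi): end bolts L_c = 1.5 − 0.9375/2 = 1.03125, R_n = min(1.2×1.03125×0.5×70, 2.4×0.875×0.5×70) = 43.313 kips/bolt; interior L_c = 2.5 − 0.9375 = 1.5625, R_n = 65.625 kips/bolt. φR_n = 0.75 × (2×43.313 + 2×65.625) = 163.4 kips.
Tension rupture (net): A_n = (7 − 2×1)×0.5 = 2.5 in² (U = 1.0, A_e = A_n). φR_n = 0.75 × 70 × 2.5 = 131.3 kips.
Tension yield (gross): A_g = 7×0.5 = 3.5 in². φR_n = 0.90 × 50 × 3.5 = 157.5 kips.
Governing: min(194.8, 163.4, 131.3, 157.5) = 131.3 kips → net-section rupture.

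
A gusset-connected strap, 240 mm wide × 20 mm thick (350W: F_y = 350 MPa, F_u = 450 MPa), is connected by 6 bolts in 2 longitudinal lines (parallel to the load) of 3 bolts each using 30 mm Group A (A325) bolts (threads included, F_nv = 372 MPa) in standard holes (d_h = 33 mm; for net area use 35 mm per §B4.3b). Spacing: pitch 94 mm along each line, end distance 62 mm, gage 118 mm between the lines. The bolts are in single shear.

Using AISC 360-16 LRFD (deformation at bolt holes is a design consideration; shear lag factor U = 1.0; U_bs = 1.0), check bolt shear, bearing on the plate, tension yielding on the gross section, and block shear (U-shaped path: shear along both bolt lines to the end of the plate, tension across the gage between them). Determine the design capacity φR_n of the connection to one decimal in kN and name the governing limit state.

Bolt shear: A_b = π(30)²/4 = 706.86 mm². φR_n = 0.75 × 372 × 706.86 × 6 × 1 = 1183.3 kN.
Bearing (20 mm plate, F_u = 450 MPa): end bolts L_c = 62 − 33/2 = 45.5, R_n = min(1.2×45.5×20×450, 2.4×30×20×450) = 491.4 kN/bolt; interior L_c = 94 − 33 = 61, R_n = 648 kN/bolt. φR_n = 0.75 × (2×491.4 + 4×648) = 2681.1 kN.
Tension yield (gross): A_g = 240×20 = 4800 mm². φR_n = 0.90 × 350 × 4800 = 1512.0 kN.
Block shear: shear path 2×[62+2×94] = 2×250 mm, A_gv = 10000, A_nv = 2×(250 − 2.5×35)×20 = 6500 mm²; tension across gage: (118 − 1×35)×20 = 1660 mm². R_n = min(0.6×450×6500, 0.6×350×10000) + 1.0×450×1660 = min(1755, 2100) + 747 = 2502 kN. φR_n = 0.75 × 2502 = 1876.5 kN.
Governing: min(1183.3, 2681.1, 1512.0, 1876.5) = 1183.3 kN → bolt shear.

1183.3 kN (bolt shear governs)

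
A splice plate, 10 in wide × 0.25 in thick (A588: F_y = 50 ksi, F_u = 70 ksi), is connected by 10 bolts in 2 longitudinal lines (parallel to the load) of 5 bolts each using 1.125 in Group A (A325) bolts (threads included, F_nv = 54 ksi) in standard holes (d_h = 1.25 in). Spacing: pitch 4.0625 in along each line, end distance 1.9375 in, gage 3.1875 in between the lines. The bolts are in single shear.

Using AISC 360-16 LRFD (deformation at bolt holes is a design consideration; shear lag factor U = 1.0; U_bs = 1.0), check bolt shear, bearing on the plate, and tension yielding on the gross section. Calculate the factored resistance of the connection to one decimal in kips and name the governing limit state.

112.5 kips (gross-section yield governs)

Bolt shear: A_b = π(1.125)²/4 = 0.99402 in². φR_n = 0.75 × 54 × 0.99402 × 10 × 1 = 402.6 kips.
Bearing (0.25 in plate, F_u = 70 ksi): end bolts L_c = 1.9375 − 1.25/2 = 1.3125, R_n = min(1.2×1.3125×0.25×70, 2.4×1.125×0.25×70) = 27.563 kips/bolt; interior L_c = 4.0625 − 1.25 = 2.8125, R_n = 47.25 kips/bolt. φR_n = 0.75 × (2×27.563 + 8×47.25) = 324.8 kips.
Tension yield (gross): A_g = 10×0.25 = 2.5 in². φR_n = 0.90 × 50 × 2.5 = 112.5 kips.
Governing: min(402.6, 324.8, 112.5) = 112.5 kips → gross-section yield.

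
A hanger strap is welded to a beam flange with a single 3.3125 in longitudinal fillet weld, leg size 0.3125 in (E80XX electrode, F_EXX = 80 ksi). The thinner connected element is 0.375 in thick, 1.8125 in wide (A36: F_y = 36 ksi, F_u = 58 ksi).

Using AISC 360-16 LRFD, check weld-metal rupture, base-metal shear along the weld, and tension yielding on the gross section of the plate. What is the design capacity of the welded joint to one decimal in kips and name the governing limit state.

22.0 kips (gross-section yield governs)

Weld metal: throat = 0.707×0.3125 = 0.22094 in, L = 3.3125 in. φR_n = 0.75 × 0.6 × 80 × 0.22094 × 3.3125 = 26.3 kips.
Base metal shear (0.375 in plate): yield φR_n = 1.0×0.6×36×0.375×3.3125 = 26.8 kips; rupture φR_n = 0.75×0.6×58×0.375×3.3125 = 32.4 kips; take 26.8 kips (yield).
Tension yield (gross): A_g = 1.8125×0.375 = 0.67969 in². φR_n = 0.90 × 36 × 0.67969 = 22.0 kips.
Governing: min(26.3, 26.8, 22.0) = 22.0 kips → gross-section yield.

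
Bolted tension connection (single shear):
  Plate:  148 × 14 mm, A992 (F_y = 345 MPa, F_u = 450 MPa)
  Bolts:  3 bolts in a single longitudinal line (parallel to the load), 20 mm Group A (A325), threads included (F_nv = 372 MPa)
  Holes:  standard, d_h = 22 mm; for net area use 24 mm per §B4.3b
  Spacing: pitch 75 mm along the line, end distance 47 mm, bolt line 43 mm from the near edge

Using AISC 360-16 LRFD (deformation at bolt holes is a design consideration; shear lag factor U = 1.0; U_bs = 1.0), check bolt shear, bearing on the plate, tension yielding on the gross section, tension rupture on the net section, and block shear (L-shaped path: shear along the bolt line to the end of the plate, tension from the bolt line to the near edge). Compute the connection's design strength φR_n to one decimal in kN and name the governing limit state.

Bolt shear: A_b = π(20)²/4 = 314.16 mm². φR_n = 0.75 × 372 × 314.16 × 3 × 1 = 263.0 kN.
Bearing (14 mm plate, F_u = 450 MPa): end bolts L_c = 47 − 22/2 = 36, R_n = min(1.2×36×14×450, 2.4×20×14×450) = 272.16 kN/bolt; interior L_c = 75 − 22 = 53, R_n = 302.4 kN/bolt. φR_n = 0.75 × (1×272.16 + 2×302.4) = 657.7 kN.
Tension yield (gross): A_g = 148×14 = 2072 mm². φR_n = 0.90 × 345 × 2072 = 643.4 kN.
Tension rupture (net): A_n = (148 − 1×24)×14 = 1736 mm² (U = 1.0, A_e = A_n). φR_n = 0.75 × 450 × 1736 = 585.9 kN.
Block shear: shear path 1×[47+2×75] = 1×197 mm, A_gv = 2758, A_nv = 1×(197 − 2.5×24)×14 = 1918 mm²; tension to near edge: (43 − 0.5×24)×14 = 434 mm². R_n = min(0.6×450×1918, 0.6×345×2758) + 1.0×450×434 = min(517.86, 570.91) + 195.3 = 713.16 kN. φR_n = 0.75 × 713.16 = 534.9 kN.
Governing: min(263.0, 657.7, 643.4, 585.9, 534.9) = 263.0 kN → bolt shear.

263.0 kN (bolt shear governs)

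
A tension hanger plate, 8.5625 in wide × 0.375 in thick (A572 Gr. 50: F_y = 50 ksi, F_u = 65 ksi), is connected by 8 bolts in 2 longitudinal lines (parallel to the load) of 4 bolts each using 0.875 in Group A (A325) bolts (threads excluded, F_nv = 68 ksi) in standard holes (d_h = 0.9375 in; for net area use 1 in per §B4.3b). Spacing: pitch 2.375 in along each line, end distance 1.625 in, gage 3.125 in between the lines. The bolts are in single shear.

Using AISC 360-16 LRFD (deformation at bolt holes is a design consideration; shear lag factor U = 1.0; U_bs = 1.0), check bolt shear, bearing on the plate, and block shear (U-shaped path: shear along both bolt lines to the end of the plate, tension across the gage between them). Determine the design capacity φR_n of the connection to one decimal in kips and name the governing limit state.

Bolt shear: A_b = π(0.875)²/4 = 0.60132 in². φR_n = 0.75 × 68 × 0.60132 × 8 × 1 = 245.3 kips.
Bearing (0.375 in plate, F_u = 65 ksi): end bolts L_c = 1.625 − 0.9375/2 = 1.15625, R_n = min(1.2×1.15625×0.375×65, 2.4×0.875×0.375×65) = 33.82 kips/bolt; interior L_c = 2.375 − 0.9375 = 1.4375, R_n = 42.047 kips/bolt. φR_n = 0.75 × (2×33.82 + 6×42.047) = 239.9 kips.
Block shear: shear path 2×[1.625+3×2.375] = 2×8.75 in, A_gv = 6.5625, A_nv = 2×(8.75 − 3.5×1)×0.375 = 3.9375 in²; tension across gage: (3.125 − 1×1)×0.375 = 0.79688 in². R_n = min(0.6×65×3.9375, 0.6×50×6.5625) + 1.0×65×0.79688 = min(153.56, 196.88) + 51.797 = 205.36 kips. φR_n = 0.75 × 205.36 = 154.0 kips.
Governing: min(245.3, 239.9, 154.0) = 154.0 kips → block shear.

154.0 kips (block shear governs)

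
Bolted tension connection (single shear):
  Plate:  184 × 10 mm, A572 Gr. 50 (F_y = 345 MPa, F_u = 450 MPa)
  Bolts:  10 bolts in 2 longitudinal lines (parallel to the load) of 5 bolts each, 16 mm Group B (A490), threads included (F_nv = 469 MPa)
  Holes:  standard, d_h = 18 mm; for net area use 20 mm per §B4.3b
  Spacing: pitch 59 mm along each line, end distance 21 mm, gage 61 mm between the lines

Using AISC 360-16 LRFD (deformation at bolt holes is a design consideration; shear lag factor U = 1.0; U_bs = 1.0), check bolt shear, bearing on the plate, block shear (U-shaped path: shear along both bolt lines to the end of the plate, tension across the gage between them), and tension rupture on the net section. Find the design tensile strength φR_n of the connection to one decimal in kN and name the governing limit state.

486.0 kN (net-section rupture governs)

Bolt shear: A_b = π(16)²/4 = 201.06 mm². φR_n = 0.75 × 469 × 201.06 × 10 × 1 = 707.2 kN.
Bearing (10 mm plate, F_u = 450 MPa): end bolts L_c = 21 − 18/2 = 12, R_n = min(1.2×12×10×450, 2.4×16×10×450) = 64.8 kN/bolt; interior L_c = 59 − 18 = 41, R_n = 172.8 kN/bolt. φR_n = 0.75 × (2×64.8 + 8×172.8) = 1134.0 kN.
Block shear: shear path 2×[21+4×59] = 2×257 mm, A_gv = 5140, A_nv = 2×(257 − 4.5×20)×10 = 3340 mm²; tension across gage: (61 − 1×20)×10 = 410 mm². R_n = min(0.6×450×3340, 0.6×345×5140) + 1.0×450×410 = min(901.8, 1064) + 184.5 = 1086.3 kN. φR_n = 0.75 × 1086.3 = 814.7 kN.
Tension rupture (net): A_n = (184 − 2×20)×10 = 1440 mm² (U = 1.0, A_e = A_n). φR_n = 0.75 × 450 × 1440 = 486.0 kN.
Governing: min(707.2, 1134.0, 814.7, 486.0) = 486.0 kN → net-section rupture.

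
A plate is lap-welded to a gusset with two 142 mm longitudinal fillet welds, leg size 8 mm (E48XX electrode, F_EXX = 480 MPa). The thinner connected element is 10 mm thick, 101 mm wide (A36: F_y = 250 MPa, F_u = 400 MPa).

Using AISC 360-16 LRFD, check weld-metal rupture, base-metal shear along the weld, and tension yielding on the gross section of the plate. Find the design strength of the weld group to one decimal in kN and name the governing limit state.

227.3 kN (gross-section yield governs)

Weld metal: throat = 0.707×8 = 5.656 mm, L = 2×142 = 284 mm. φR_n = 0.75 × 0.6 × 480 × 5.656 × 284 = 347.0 kN.
Base metal shear (10 mm plate): yield φR_n = 1.0×0.6×250×10×284 = 426.0 kN; rupture φR_n = 0.75×0.6×400×10×284 = 511.2 kN; take 426.0 kN (yield).
Tension yield (gross): A_g = 101×10 = 1010 mm². φR_n = 0.90 × 250 × 1010 = 227.3 kN.
Governing: min(347.0, 426.0, 227.3) = 227.3 kN → gross-section yield.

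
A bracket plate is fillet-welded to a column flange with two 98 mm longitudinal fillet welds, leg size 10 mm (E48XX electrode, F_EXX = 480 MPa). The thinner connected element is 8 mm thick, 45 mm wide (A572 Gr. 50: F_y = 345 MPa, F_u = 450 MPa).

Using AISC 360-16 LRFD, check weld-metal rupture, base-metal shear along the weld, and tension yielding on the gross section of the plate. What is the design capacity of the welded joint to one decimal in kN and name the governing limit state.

111.8 kN (gross-section yield governs)

Weld metal: throat = 0.707×10 = 7.07 mm, L = 2×98 = 196 mm. φR_n = 0.75 × 0.6 × 480 × 7.07 × 196 = 299.3 kN.
Base metal shear (8 mm plate): yield φR_n = 1.0×0.6×345×8×196 = 324.6 kN; rupture φR_n = 0.75×0.6×450×8×196 = 317.5 kN; take 317.5 kN (rupture).
Tension yield (gross): A_g = 45×8 = 360 mm². φR_n = 0.90 × 345 × 360 = 111.8 kN.
Governing: min(299.3, 317.5, 111.8) = 111.8 kN → gross-section yield.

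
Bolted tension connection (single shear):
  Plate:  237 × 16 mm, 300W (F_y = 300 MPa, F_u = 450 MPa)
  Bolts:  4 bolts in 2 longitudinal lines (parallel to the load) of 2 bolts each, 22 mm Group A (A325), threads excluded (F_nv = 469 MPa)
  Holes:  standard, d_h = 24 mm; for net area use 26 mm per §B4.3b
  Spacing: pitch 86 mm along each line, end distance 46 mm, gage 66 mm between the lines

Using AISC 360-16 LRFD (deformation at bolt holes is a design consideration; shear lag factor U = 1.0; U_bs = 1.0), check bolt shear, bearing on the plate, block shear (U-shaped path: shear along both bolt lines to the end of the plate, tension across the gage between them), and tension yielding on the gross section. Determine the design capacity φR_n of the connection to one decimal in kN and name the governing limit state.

534.8 kN (bolt shear governs)

Bolt shear: A_b = π(22)²/4 = 380.13 mm². φR_n = 0.75 × 469 × 380.13 × 4 × 1 = 534.8 kN.
Bearing (16 mm plate, F_u = 450 MPa): end bolts L_c = 46 − 24/2 = 34, R_n = min(1.2×34×16×450, 2.4×22×16×450) = 293.76 kN/bolt; interior L_c = 86 − 24 = 62, R_n = 380.16 kN/bolt. φR_n = 0.75 × (2×293.76 + 2×380.16) = 1010.9 kN.
Block shear: shear path 2×[46+1×86] = 2×132 mm, A_gv = 4224, A_nv = 2×(132 − 1.5×26)×16 = 2976 mm²; tension across gage: (66 − 1×26)×16 = 640 mm². R_n = min(0.6×450×2976, 0.6×300×4224) + 1.0×450×640 = min(803.52, 760.32) + 288 = 1048.3 kN. φR_n = 0.75 × 1048.3 = 786.2 kN.
Tension yield (gross): A_g = 237×16 = 3792 mm². φR_n = 0.90 × 300 × 3792 = 1023.8 kN.
Governing: min(534.8, 1010.9, 786.2, 1023.8) = 534.8 kN → bolt shear.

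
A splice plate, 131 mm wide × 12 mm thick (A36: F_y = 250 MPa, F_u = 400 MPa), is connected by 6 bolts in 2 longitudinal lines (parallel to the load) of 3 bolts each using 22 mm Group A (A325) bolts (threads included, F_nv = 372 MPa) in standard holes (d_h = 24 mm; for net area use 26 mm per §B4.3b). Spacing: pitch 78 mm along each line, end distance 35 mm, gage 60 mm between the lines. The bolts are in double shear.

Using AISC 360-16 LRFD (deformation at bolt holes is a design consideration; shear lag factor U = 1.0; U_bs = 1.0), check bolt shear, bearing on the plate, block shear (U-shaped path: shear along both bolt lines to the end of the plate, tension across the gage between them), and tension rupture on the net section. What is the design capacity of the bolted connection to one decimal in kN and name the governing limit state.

284.4 kN (net-section rupture governs)

Bolt shear: A_b = π(22)²/4 = 380.13 mm². φR_n = 0.75 × 372 × 380.13 × 6 × 2 = 1272.7 kN.
Bearing (12 mm plate, F_u = 400 MPa): end bolts L_c = 35 − 24/2 = 23, R_n = min(1.2×23×12×400, 2.4×22×12×400) = 132.48 kN/bolt; interior L_c = 78 − 24 = 54, R_n = 253.44 kN/bolt. φR_n = 0.75 × (2×132.48 + 4×253.44) = 959.0 kN.
Block shear: shear path 2×[35+2×78] = 2×191 mm, A_gv = 4584, A_nv = 2×(191 − 2.5×26)×12 = 3024 mm²; tension across gage: (60 − 1×26)×12 = 408 mm². R_n = min(0.6×400×3024, 0.6×250×4584) + 1.0×400×408 = min(725.76, 687.6) + 163.2 = 850.8 kN. φR_n = 0.75 × 850.8 = 638.1 kN.
Tension rupture (net): A_n = (131 − 2×26)×12 = 948 mm² (U = 1.0, A_e = A_n). φR_n = 0.75 × 400 × 948 = 284.4 kN.
Governing: min(1272.7, 959.0, 638.1, 284.4) = 284.4 kN → net-section rupture.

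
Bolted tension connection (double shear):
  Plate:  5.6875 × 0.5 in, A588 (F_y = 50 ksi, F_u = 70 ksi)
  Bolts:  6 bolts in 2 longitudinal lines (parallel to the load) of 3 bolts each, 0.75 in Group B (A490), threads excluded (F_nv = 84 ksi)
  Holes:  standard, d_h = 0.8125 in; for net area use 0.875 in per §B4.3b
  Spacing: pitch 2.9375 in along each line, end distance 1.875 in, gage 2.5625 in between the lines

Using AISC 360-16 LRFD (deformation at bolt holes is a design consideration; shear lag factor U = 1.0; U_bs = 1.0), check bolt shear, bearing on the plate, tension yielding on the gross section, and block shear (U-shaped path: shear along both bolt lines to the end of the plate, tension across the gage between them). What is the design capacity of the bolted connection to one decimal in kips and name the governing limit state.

Bolt shear: A_b = π(0.75)²/4 = 0.44179 in². φR_n = 0.75 × 84 × 0.44179 × 6 × 2 = 334.0 kips.
Bearing (0.5 in plate, F_u = 70 ksi): end bolts L_c = 1.875 − 0.8125/2 = 1.46875, R_n = min(1.2×1.46875×0.5×70, 2.4×0.75×0.5×70) = 61.688 kips/bolt; interior L_c = 2.9375 − 0.8125 = 2.125, R_n = 63 kips/bolt. φR_n = 0.75 × (2×61.688 + 4×63) = 281.5 kips.
Tension yield (gross): A_g = 5.6875×0.5 = 2.8438 in². φR_n = 0.90 × 50 × 2.8438 = 128.0 kips.
Block shear: shear path 2×[1.875+2×2.9375] = 2×7.75 in, A_gv = 7.75, A_nv = 2×(7.75 − 2.5×0.875)×0.5 = 5.5625 in²; tension across gage: (2.5625 − 1×0.875)×0.5 = 0.84375 in². R_n = min(0.6×70×5.5625, 0.6×50×7.75) + 1.0×70×0.84375 = min(233.63, 232.5) + 59.063 = 291.56 kips. φR_n = 0.75 × 291.56 = 218.7 kips.
Governing: min(334.0, 281.5, 128.0, 218.7) = 128.0 kips → gross-section yield.

128.0 kips (gross-section yield governs)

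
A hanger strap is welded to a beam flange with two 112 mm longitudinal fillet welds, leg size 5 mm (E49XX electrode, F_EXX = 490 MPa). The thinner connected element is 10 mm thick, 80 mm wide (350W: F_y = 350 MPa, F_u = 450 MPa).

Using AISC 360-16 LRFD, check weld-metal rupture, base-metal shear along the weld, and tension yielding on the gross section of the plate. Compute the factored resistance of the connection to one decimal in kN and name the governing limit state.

Weld metal: throat = 0.707×5 = 3.535 mm, L = 2×112 = 224 mm. φR_n = 0.75 × 0.6 × 490 × 3.535 × 224 = 174.6 kN.
Base metal shear (10 mm plate): yield φR_n = 1.0×0.6×350×10×224 = 470.4 kN; rupture φR_n = 0.75×0.6×450×10×224 = 453.6 kN; take 453.6 kN (rupture).
Tension yield (gross): A_g = 80×10 = 800 mm². φR_n = 0.90 × 350 × 800 = 252.0 kN.
Governing: min(174.6, 453.6, 252.0) = 174.6 kN → weld metal.

174.6 kN (weld metal governs)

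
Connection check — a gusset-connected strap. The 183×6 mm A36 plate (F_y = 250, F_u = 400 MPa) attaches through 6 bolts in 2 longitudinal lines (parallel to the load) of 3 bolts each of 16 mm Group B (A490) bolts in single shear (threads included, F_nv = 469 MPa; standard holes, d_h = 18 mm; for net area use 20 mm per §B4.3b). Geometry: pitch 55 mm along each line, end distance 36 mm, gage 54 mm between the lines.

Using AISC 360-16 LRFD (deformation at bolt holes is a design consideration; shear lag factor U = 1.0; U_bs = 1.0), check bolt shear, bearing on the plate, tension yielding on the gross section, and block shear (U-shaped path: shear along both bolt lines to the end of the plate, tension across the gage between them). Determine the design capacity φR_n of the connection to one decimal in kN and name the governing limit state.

Bolt shear: A_b = π(16)²/4 = 201.06 mm². φR_n = 0.75 × 469 × 201.06 × 6 × 1 = 424.3 kN.
Bearing (6 mm plate, F_u = 400 MPa): end bolts L_c = 36 − 18/2 = 27, R_n = min(1.2×27×6×400, 2.4×16×6×400) = 77.76 kN/bolt; interior L_c = 55 − 18 = 37, R_n = 92.16 kN/bolt. φR_n = 0.75 × (2×77.76 + 4×92.16) = 393.1 kN.
Tension yield (gross): A_g = 183×6 = 1098 mm². φR_n = 0.90 × 250 × 1098 = 247.1 kN.
Block shear: shear path 2×[36+2×55] = 2×146 mm, A_gv = 1752, A_nv = 2×(146 − 2.5×20)×6 = 1152 mm²; tension across gage: (54 − 1×20)×6 = 204 mm². R_n = min(0.6×400×1152, 0.6×250×1752) + 1.0×400×204 = min(276.48, 262.8) + 81.6 = 344.4 kN. φR_n = 0.75 × 344.4 = 258.3 kN.
Governing: min(424.3, 393.1, 247.1, 258.3) = 247.1 kN → gross-section yield.

247.1 kN (gross-section yield governs)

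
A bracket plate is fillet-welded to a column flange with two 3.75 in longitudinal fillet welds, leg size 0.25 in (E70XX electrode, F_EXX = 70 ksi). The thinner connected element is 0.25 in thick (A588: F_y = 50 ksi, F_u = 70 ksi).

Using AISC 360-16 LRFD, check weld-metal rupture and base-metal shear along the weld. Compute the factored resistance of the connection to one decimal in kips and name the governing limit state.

Weld metal: throat = 0.707×0.25 = 0.17675 in, L = 2×3.75 = 7.5 in. φR_n = 0.75 × 0.6 × 70 × 0.17675 × 7.5 = 41.8 kips.
Base metal shear (0.25 in plate): yield φR_n = 1.0×0.6×50×0.25×7.5 = 56.3 kips; rupture φR_n = 0.75×0.6×70×0.25×7.5 = 59.1 kips; take 56.3 kips (yield).
Governing: min(41.8, 56.3) = 41.8 kips → weld metal.

41.8 kips (weld metal governs)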